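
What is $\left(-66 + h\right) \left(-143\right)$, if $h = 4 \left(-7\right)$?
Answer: $13442$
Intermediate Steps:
$h = -28$
$\left(-66 + h\right) \left(-143\right) = \left(-66 - 28\right) \left(-143\right) = \left(-94\right) \left(-143\right) = 13442$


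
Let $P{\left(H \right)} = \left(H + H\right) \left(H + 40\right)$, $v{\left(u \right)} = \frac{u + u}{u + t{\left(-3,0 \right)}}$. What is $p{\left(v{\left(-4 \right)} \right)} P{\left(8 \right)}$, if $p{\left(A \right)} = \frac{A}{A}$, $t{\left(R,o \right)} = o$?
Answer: $768$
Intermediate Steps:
$v{\left(u \right)} = 2$ ($v{\left(u \right)} = \frac{u + u}{u + 0} = \frac{2 u}{u} = 2$)
$p{\left(A \right)} = 1$
$P{\left(H \right)} = 2 H \left(40 + H\right)$
$p{\left(v{\left(-4 \right)} \right)} P{\left(8 \right)} = 1 \cdot 2 \cdot 8 \left(40 + 8\right) = 1 \cdot 2 \cdot 8 \cdot 48 = 1 \cdot 768 = 768$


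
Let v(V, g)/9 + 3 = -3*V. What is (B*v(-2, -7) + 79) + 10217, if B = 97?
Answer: 12915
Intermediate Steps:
v(V, g) = -27 - 27*V (v(V, g) = -27 + 9*(-3*V) = -27 - 27*V)
(B*v(-2, -7) + 79) + 10217 = (97*(-27 - 27*(-2)) + 79) + 10217 = (97*(-27 + 54) + 79) + 10217 = (97*27 + 79) + 10217 = (2619 + 79) + 10217 = 2698 + 10217 = 12915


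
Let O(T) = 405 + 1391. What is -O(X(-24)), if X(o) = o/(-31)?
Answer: -1796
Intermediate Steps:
X(o) = -o/31 (X(o) = o*(-1/31) = -o/31)
O(T) = 1796
-O(X(-24)) = -1*1796 = -1796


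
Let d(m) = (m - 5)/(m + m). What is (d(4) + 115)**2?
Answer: 844561/64 ≈ 13196.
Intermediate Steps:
d(m) = (-5 + m)/(2*m) (d(m) = (-5 + m)/((2*m)) = (-5 + m)*(1/(2*m)) = (-5 + m)/(2*m))
(d(4) + 115)**2 = ((1/2)*(-5 + 4)/4 + 115)**2 = ((1/2)*(1/4)*(-1) + 115)**2 = (-1/8 + 115)**2 = (919/8)**2 = 844561/64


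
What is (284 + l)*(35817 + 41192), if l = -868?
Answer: -44973256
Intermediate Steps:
(284 + l)*(35817 + 41192) = (284 - 868)*(35817 + 41192) = -584*77009 = -44973256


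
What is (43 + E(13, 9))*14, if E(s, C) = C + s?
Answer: 910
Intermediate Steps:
(43 + E(13, 9))*14 = (43 + (9 + 13))*14 = (43 + 22)*14 = 65*14 = 910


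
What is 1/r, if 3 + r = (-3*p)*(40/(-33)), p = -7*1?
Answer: -11/313 ≈ -0.035144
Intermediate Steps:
p = -7
r = -313/11 (r = -3 + (-3*(-7))*(40/(-33)) = -3 + 21*(40*(-1/33)) = -3 + 21*(-40/33) = -3 - 280/11 = -313/11 ≈ -28.455)
1/r = 1/(-313/11) = -11/313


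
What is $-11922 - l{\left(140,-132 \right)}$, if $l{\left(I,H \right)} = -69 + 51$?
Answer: $-11904$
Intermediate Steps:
$l{\left(I,H \right)} = -18$
$-11922 - l{\left(140,-132 \right)} = -11922 - -18 = -11922 + 18 = -11904$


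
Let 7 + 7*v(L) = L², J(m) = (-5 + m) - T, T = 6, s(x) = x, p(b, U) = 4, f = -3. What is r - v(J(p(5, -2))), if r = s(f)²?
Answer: 3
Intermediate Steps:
J(m) = -11 + m (J(m) = (-5 + m) - 1*6 = (-5 + m) - 6 = -11 + m)
v(L) = -1 + L²/7
r = 9 (r = (-3)² = 9)
r - v(J(p(5, -2))) = 9 - (-1 + (-11 + 4)²/7) = 9 - (-1 + (⅐)*(-7)²) = 9 - (-1 + (⅐)*49) = 9 - (-1 + 7) = 9 - 1*6 = 9 - 6 = 3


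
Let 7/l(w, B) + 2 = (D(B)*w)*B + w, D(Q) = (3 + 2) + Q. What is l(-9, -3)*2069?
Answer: 14483/43 ≈ 336.81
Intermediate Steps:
D(Q) = 5 + Q
l(w, B) = 7/(-2 + w + B*w*(5 + B)) (l(w, B) = 7/(-2 + (((5 + B)*w)*B + w)) = 7/(-2 + ((w*(5 + B))*B + w)) = 7/(-2 + (B*w*(5 + B) + w)) = 7/(-2 + (w + B*w*(5 + B))) = 7/(-2 + w + B*w*(5 + B)))
l(-9, -3)*2069 = (7/(-2 - 9 - 3*(-9)*(5 - 3)))*2069 = (7/(-2 - 9 - 3*(-9)*2))*2069 = (7/(-2 - 9 + 54))*2069 = (7/43)*2069 = 14483/43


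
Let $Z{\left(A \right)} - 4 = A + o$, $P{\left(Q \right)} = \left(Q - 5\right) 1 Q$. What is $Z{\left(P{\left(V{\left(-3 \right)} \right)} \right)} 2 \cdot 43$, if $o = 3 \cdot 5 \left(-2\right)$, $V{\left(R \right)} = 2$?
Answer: $-2752$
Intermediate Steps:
$o = -30$ ($o = 15 \left(-2\right) = -30$)
$P{\left(Q \right)} = Q \left(-5 + Q\right)$ ($P{\left(Q \right)} = \left(-5 + Q\right) 1 Q = \left(-5 + Q\right) Q = Q \left(-5 + Q\right)$)
$Z{\left(A \right)} = -26 + A$ ($Z{\left(A \right)} = 4 + \left(A - 30\right) = 4 + \left(-30 + A\right) = -26 + A$)
$Z{\left(P{\left(V{\left(-3 \right)} \right)} \right)} 2 \cdot 43 = \left(-26 + 2 \left(-5 + 2\right)\right) 2 \cdot 43 = \left(-26 + 2 \left(-3\right)\right) 2 \cdot 43 = \left(-26 - 6\right) 2 \cdot 43 = \left(-32\right) 2 \cdot 43 = \left(-64\right) 43 = -2752$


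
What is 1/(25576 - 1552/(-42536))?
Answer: 5317/135987786 ≈ 3.9099e-5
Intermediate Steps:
1/(25576 - 1552/(-42536)) = 1/(25576 - 1552*(-1/42536)) = 1/(25576 + 194/5317) = 1/(135987786/5317) = 5317/135987786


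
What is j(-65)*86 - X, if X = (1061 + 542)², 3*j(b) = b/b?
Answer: -7708741/3 ≈ -2.5696e+6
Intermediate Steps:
j(b) = ⅓ (j(b) = (b/b)/3 = (⅓)*1 = ⅓)
X = 2569609 (X = 1603² = 2569609)
j(-65)*86 - X = (⅓)*86 - 1*2569609 = 86/3 - 2569609 = -7708741/3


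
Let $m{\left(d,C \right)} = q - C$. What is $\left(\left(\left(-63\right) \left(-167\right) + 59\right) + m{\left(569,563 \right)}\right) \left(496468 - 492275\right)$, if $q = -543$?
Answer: $39724482$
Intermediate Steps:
$m{\left(d,C \right)} = -543 - C$
$\left(\left(\left(-63\right) \left(-167\right) + 59\right) + m{\left(569,563 \right)}\right) \left(496468 - 492275\right) = \left(\left(\left(-63\right) \left(-167\right) + 59\right) - 1106\right) \left(496468 - 492275\right) = \left(\left(10521 + 59\right) - 1106\right) 4193 = \left(10580 - 1106\right) 4193 = 9474 \cdot 4193 = 39724482$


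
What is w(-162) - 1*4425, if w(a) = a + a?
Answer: -4749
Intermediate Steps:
w(a) = 2*a
w(-162) - 1*4425 = 2*(-162) - 1*4425 = -324 - 4425 = -4749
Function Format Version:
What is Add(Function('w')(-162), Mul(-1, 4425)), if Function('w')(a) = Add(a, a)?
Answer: -4749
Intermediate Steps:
Function('w')(a) = Mul(2, a)
Add(Function('w')(-162), Mul(-1, 4425)) = Add(Mul(2, -162), Mul(-1, 4425)) = Add(-324, -4425) = -4749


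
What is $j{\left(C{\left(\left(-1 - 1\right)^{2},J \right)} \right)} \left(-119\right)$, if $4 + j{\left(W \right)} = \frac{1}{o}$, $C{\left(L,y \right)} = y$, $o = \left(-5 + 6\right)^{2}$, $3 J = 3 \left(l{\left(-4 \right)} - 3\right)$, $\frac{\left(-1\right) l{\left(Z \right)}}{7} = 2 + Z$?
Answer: $357$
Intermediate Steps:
$l{\left(Z \right)} = -14 - 7 Z$ ($l{\left(Z \right)} = - 7 \left(2 + Z\right) = -14 - 7 Z$)
$J = 11$ ($J = \frac{3 \left(\left(-14 - -28\right) - 3\right)}{3} = \frac{3 \left(\left(-14 + 28\right) - 3\right)}{3} = \frac{3 \left(14 - 3\right)}{3} = \frac{3 \cdot 11}{3} = \frac{1}{3} \cdot 33 = 11$)
$o = 1$ ($o = 1^{2} = 1$)
$j{\left(W \right)} = -3$ ($j{\left(W \right)} = -4 + 1^{-1} = -4 + 1 = -3$)
$j{\left(C{\left(\left(-1 - 1\right)^{2},J \right)} \right)} \left(-119\right) = \left(-3\right) \left(-119\right) = 357$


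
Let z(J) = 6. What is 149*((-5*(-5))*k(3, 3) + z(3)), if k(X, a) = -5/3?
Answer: -15943/3 ≈ -5314.3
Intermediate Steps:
k(X, a) = -5/3 (k(X, a) = -5*⅓ = -5/3)
149*((-5*(-5))*k(3, 3) + z(3)) = 149*(-5*(-5)*(-5/3) + 6) = 149*(25*(-5/3) + 6) = 149*(-125/3 + 6) = 149*(-107/3) = -15943/3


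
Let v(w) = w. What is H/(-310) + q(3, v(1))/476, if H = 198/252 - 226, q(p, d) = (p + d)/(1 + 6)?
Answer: 375827/516460 ≈ 0.72770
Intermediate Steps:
q(p, d) = d/7 + p/7 (q(p, d) = (d + p)/7 = (d + p)*(1/7) = d/7 + p/7)
H = -3153/14 (H = 198*(1/252) - 226 = 11/14 - 226 = -3153/14 ≈ -225.21)
H/(-310) + q(3, v(1))/476 = -3153/14/(-310) + ((1/7)*1 + (1/7)*3)/476 = -3153/14*(-1/310) + (1/7 + 3/7)*(1/476) = 3153/4340 + (4/7)*(1/476) = 3153/4340 + 1/833 = 375827/516460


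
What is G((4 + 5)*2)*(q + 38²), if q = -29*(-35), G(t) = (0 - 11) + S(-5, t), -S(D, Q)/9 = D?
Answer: 83606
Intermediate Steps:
S(D, Q) = -9*D
G(t) = 34 (G(t) = (0 - 11) - 9*(-5) = -11 + 45 = 34)
q = 1015
G((4 + 5)*2)*(q + 38²) = 34*(1015 + 38²) = 34*(1015 + 1444) = 34*2459 = 83606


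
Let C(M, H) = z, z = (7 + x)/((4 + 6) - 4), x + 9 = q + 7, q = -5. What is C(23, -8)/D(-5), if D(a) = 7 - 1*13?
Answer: 0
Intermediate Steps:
x = -7 (x = -9 + (-5 + 7) = -9 + 2 = -7)
z = 0 (z = (7 - 7)/((4 + 6) - 4) = 0/(10 - 4) = 0/6 = 0*(⅙) = 0)
D(a) = -6 (D(a) = 7 - 13 = -6)
C(M, H) = 0
C(23, -8)/D(-5) = 0/(-6) = 0*(-⅙) = 0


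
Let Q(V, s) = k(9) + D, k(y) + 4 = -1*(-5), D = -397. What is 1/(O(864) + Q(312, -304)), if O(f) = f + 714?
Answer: 1/1182 ≈ 0.00084602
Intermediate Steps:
O(f) = 714 + f
k(y) = 1 (k(y) = -4 - 1*(-5) = -4 + 5 = 1)
Q(V, s) = -396 (Q(V, s) = 1 - 397 = -396)
1/(O(864) + Q(312, -304)) = 1/((714 + 864) - 396) = 1/(1578 - 396) = 1/1182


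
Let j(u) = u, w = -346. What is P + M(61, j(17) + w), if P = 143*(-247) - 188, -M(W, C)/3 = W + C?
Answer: -34705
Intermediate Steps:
M(W, C) = -3*C - 3*W (M(W, C) = -3*(W + C) = -3*(C + W) = -3*C - 3*W)
P = -35509 (P = -35321 - 188 = -35509)
P + M(61, j(17) + w) = -35509 + (-3*(17 - 346) - 3*61) = -35509 + (-3*(-329) - 183) = -35509 + (987 - 183) = -35509 + 804 = -34705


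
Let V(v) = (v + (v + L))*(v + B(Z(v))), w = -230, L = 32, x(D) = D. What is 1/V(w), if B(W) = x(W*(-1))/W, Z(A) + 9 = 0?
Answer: 1/98868 ≈ 1.0114e-5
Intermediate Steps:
Z(A) = -9 (Z(A) = -9 + 0 = -9)
B(W) = -1 (B(W) = (W*(-1))/W = (-W)/W = -1)
V(v) = (-1 + v)*(32 + 2*v) (V(v) = (v + (v + 32))*(v - 1) = (v + (32 + v))*(-1 + v) = (32 + 2*v)*(-1 + v) = (-1 + v)*(32 + 2*v))
1/V(w) = 1/(-32 + 2*(-230)² + 30*(-230)) = 1/(-32 + 2*52900 - 6900) = 1/(-32 + 105800 - 6900) = 1/98868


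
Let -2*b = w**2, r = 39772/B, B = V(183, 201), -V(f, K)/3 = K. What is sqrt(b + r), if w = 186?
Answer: I*sqrt(701521222)/201 ≈ 131.77*I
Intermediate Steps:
V(f, K) = -3*K
B = -603 (B = -3*201 = -603)
r = -39772/603 (r = 39772/(-603) = 39772*(-1/603) = -39772/603 ≈ -65.957)
b = -17298 (b = -1/2*186**2 = -1/2*34596 = -17298)
sqrt(b + r) = sqrt(-17298 - 39772/603) = sqrt(-10470466/603) = I*sqrt(701521222)/201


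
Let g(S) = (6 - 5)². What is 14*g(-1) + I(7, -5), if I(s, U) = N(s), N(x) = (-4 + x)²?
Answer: 23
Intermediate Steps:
g(S) = 1 (g(S) = 1² = 1)
I(s, U) = (-4 + s)²
14*g(-1) + I(7, -5) = 14*1 + (-4 + 7)² = 14 + 3² = 14 + 9 = 23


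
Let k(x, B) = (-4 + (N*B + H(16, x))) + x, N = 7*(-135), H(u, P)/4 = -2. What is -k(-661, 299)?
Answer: 283228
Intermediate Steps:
H(u, P) = -8 (H(u, P) = 4*(-2) = -8)
N = -945
k(x, B) = -12 + x - 945*B (k(x, B) = (-4 + (-945*B - 8)) + x = (-4 + (-8 - 945*B)) + x = (-12 - 945*B) + x = -12 + x - 945*B)
-k(-661, 299) = -(-12 - 661 - 945*299) = -(-12 - 661 - 282555) = -1*(-283228) = 283228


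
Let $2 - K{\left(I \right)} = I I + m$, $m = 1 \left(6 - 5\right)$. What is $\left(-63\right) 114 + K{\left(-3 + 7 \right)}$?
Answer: $-7197$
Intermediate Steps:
$m = 1$ ($m = 1 \left(6 - 5\right) = 1 \cdot 1 = 1$)
$K{\left(I \right)} = 1 - I^{2}$ ($K{\left(I \right)} = 2 - \left(I I + 1\right) = 2 - \left(I^{2} + 1\right) = 2 - \left(1 + I^{2}\right) = 1 - I^{2}$)
$\left(-63\right) 114 + K{\left(-3 + 7 \right)} = \left(-63\right) 114 + \left(1 - \left(-3 + 7\right)^{2}\right) = -7182 + \left(1 - 4^{2}\right) = -7182 + \left(1 - 16\right) = -7182 - 15 = -7197$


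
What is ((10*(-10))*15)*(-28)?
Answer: 42000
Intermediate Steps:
((10*(-10))*15)*(-28) = -100*15*(-28) = -1500*(-28) = 42000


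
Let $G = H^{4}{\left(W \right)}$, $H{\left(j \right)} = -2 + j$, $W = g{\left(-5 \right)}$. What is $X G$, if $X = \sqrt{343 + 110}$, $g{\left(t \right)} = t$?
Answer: $2401 \sqrt{453} \approx 51102.0$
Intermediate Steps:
$W = -5$
$G = 2401$ ($G = \left(-2 - 5\right)^{4} = \left(-7\right)^{4} = 2401$)
$X = \sqrt{453} \approx 21.284$
$X G = \sqrt{453} \cdot 2401 = 2401 \sqrt{453}$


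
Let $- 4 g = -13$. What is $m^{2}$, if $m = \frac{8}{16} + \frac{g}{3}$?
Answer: $\frac{361}{144} \approx 2.5069$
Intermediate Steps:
$g = \frac{13}{4}$ ($g = \left(- \frac{1}{4}\right) \left(-13\right) = \frac{13}{4} \approx 3.25$)
$m = \frac{19}{12}$ ($m = \frac{8}{16} + \frac{13}{4 \cdot 3} = 8 \cdot \frac{1}{16} + \frac{13}{4} \cdot \frac{1}{3} = \frac{1}{2} + \frac{13}{12} = \frac{19}{12} \approx 1.5833$)
$m^{2} = \left(\frac{19}{12}\right)^{2} = \frac{361}{144}$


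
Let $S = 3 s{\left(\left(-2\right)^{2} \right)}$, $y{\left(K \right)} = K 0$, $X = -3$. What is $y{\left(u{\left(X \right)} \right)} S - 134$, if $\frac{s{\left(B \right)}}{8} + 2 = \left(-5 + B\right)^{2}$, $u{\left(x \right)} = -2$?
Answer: $-134$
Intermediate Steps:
$y{\left(K \right)} = 0$
$s{\left(B \right)} = -16 + 8 \left(-5 + B\right)^{2}$
$S = -24$ ($S = 3 \left(-16 + 8 \left(-5 + \left(-2\right)^{2}\right)^{2}\right) = 3 \left(-16 + 8 \left(-5 + 4\right)^{2}\right) = 3 \left(-16 + 8 \left(-1\right)^{2}\right) = 3 \left(-16 + 8 \cdot 1\right) = 3 \left(-16 + 8\right) = 3 \left(-8\right) = -24$)
$y{\left(u{\left(X \right)} \right)} S - 134 = 0 \left(-24\right) - 134 = 0 - 134 = -134$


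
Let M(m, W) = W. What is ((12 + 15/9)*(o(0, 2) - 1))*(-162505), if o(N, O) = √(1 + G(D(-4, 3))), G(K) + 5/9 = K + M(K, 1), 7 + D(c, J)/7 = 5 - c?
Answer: 6662705/3 - 6662705*√139/9 ≈ -6.5071e+6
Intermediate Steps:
D(c, J) = -14 - 7*c (D(c, J) = -49 + 7*(5 - c) = -49 + (35 - 7*c) = -14 - 7*c)
G(K) = 4/9 + K (G(K) = -5/9 + (K + 1) = -5/9 + (1 + K) = 4/9 + K)
o(N, O) = √139/3 (o(N, O) = √(1 + (4/9 + (-14 - 7*(-4)))) = √(1 + (4/9 + (-14 + 28))) = √(1 + (4/9 + 14)) = √(1 + 130/9) = √(139/9) = √139/3)
((12 + 15/9)*(o(0, 2) - 1))*(-162505) = ((12 + 15/9)*(√139/3 - 1))*(-162505) = ((12 + 15*(⅑))*(-1 + √139/3))*(-162505) = ((12 + 5/3)*(-1 + √139/3))*(-162505) = (41*(-1 + √139/3)/3)*(-162505) = (-41/3 + 41*√139/9)*(-162505) = 6662705/3 - 6662705*√139/9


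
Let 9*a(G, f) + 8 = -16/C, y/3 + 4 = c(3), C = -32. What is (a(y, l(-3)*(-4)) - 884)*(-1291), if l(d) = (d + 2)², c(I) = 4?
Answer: 6853919/6 ≈ 1.1423e+6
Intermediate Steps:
l(d) = (2 + d)²
y = 0 (y = -12 + 3*4 = -12 + 12 = 0)
a(G, f) = -⅚ (a(G, f) = -8/9 + (-16/(-32))/9 = -8/9 + (-16*(-1/32))/9 = -8/9 + (⅑)*(½) = -8/9 + 1/18 = -⅚)
(a(y, l(-3)*(-4)) - 884)*(-1291) = (-⅚ - 884)*(-1291) = -5309/6*(-1291) = 6853919/6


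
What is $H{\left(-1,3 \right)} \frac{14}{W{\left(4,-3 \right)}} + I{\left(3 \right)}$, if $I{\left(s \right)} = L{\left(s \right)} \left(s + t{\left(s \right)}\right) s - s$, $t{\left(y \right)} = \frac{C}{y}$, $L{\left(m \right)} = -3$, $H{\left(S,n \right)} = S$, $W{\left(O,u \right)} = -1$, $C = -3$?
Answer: $-7$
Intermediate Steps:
$t{\left(y \right)} = - \frac{3}{y}$
$I{\left(s \right)} = - s + s \left(- 3 s + \frac{9}{s}\right)$ ($I{\left(s \right)} = - 3 \left(s - \frac{3}{s}\right) s - s = \left(- 3 s + \frac{9}{s}\right) s - s = s \left(- 3 s + \frac{9}{s}\right) - s = - s + s \left(- 3 s + \frac{9}{s}\right)$)
$H{\left(-1,3 \right)} \frac{14}{W{\left(4,-3 \right)}} + I{\left(3 \right)} = - \frac{14}{-1} + \left(9 - 3 \left(1 + 3 \cdot 3\right)\right) = - 14 \left(-1\right) + \left(9 - 3 \left(1 + 9\right)\right) = \left(-1\right) \left(-14\right) + \left(9 - 3 \cdot 10\right) = 14 + \left(9 - 30\right) = 14 - 21 = -7$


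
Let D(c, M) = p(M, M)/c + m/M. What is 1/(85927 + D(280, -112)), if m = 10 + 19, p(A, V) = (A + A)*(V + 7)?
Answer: 112/9633203 ≈ 1.1626e-5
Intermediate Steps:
p(A, V) = 2*A*(7 + V) (p(A, V) = (2*A)*(7 + V) = 2*A*(7 + V))
m = 29
D(c, M) = 29/M + 2*M*(7 + M)/c (D(c, M) = (2*M*(7 + M))/c + 29/M = 2*M*(7 + M)/c + 29/M = 29/M + 2*M*(7 + M)/c)
1/(85927 + D(280, -112)) = 1/(85927 + (29*280 + 2*(-112)**2*(7 - 112))/(-112*280)) = 1/(85927 - 1/112*1/280*(8120 + 2*12544*(-105))) = 1/(85927 - 1/112*1/280*(8120 - 2634240)) = 1/(85927 - 1/112*1/280*(-2626120)) = 1/(85927 + 9379/112) = 1/(9633203/112) = 112/9633203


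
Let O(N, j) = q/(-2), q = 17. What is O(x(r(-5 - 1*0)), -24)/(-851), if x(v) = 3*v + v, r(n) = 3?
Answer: 17/1702 ≈ 0.0099882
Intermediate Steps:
x(v) = 4*v
O(N, j) = -17/2 (O(N, j) = 17/(-2) = 17*(-1/2) = -17/2)
O(x(r(-5 - 1*0)), -24)/(-851) = -17/2/(-851) = -17/2*(-1/851) = 17/1702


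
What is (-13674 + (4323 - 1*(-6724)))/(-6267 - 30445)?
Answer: 2627/36712 ≈ 0.071557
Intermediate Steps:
(-13674 + (4323 - 1*(-6724)))/(-6267 - 30445) = (-13674 + (4323 + 6724))/(-36712) = (-13674 + 11047)*(-1/36712) = -2627*(-1/36712) = 2627/36712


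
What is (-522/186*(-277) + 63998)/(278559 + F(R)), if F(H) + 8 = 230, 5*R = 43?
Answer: 2008037/8642211 ≈ 0.23235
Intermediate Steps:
R = 43/5 (R = (1/5)*43 = 43/5 ≈ 8.6000)
F(H) = 222 (F(H) = -8 + 230 = 222)
(-522/186*(-277) + 63998)/(278559 + F(R)) = (-522/186*(-277) + 63998)/(278559 + 222) = (-522*1/186*(-277) + 63998)/278781 = (-87/31*(-277) + 63998)*(1/278781) = (24099/31 + 63998)*(1/278781) = (2008037/31)*(1/278781) = 2008037/8642211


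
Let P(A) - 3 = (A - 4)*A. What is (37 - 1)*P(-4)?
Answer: 1260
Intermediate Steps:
P(A) = 3 + A*(-4 + A) (P(A) = 3 + (A - 4)*A = 3 + (-4 + A)*A = 3 + A*(-4 + A))
(37 - 1)*P(-4) = (37 - 1)*(3 + (-4)² - 4*(-4)) = 36*(3 + 16 + 16) = 36*35 = 1260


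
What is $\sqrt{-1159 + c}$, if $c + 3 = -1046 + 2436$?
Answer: $2 \sqrt{57} \approx 15.1$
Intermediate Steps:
$c = 1387$ ($c = -3 + \left(-1046 + 2436\right) = -3 + 1390 = 1387$)
$\sqrt{-1159 + c} = \sqrt{-1159 + 1387} = \sqrt{228} = 2 \sqrt{57}$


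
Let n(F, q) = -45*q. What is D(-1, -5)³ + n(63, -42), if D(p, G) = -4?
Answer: 1826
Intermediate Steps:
D(-1, -5)³ + n(63, -42) = (-4)³ - 45*(-42) = -64 + 1890 = 1826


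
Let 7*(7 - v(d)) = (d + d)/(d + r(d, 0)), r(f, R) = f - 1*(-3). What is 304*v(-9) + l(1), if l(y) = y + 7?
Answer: 72936/35 ≈ 2083.9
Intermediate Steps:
r(f, R) = 3 + f (r(f, R) = f + 3 = 3 + f)
v(d) = 7 - 2*d/(7*(3 + 2*d)) (v(d) = 7 - (d + d)/(7*(d + (3 + d))) = 7 - 2*d/(7*(3 + 2*d)))
l(y) = 7 + y
304*v(-9) + l(1) = 304*(3*(49 + 32*(-9))/(7*(3 + 2*(-9)))) + (7 + 1) = 304*(3*(49 - 288)/(7*(3 - 18))) + 8 = 304*((3/7)*(-239)/(-15)) + 8 = 304*((3/7)*(-1/15)*(-239)) + 8 = 304*(239/35) + 8 = 72656/35 + 8 = 72936/35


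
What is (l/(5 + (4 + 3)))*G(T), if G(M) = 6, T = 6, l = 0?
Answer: 0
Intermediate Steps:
(l/(5 + (4 + 3)))*G(T) = (0/(5 + (4 + 3)))*6 = (0/(5 + 7))*6 = (0/12)*6 = (0*(1/12))*6 = 0*6 = 0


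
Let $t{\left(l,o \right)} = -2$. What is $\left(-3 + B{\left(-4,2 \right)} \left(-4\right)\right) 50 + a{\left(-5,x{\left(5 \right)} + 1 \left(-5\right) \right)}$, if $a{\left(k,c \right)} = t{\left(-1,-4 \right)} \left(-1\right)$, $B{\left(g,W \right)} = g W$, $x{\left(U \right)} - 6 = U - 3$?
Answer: $1452$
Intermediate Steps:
$x{\left(U \right)} = 3 + U$ ($x{\left(U \right)} = 6 + \left(U - 3\right) = 6 + \left(-3 + U\right) = 3 + U$)
$B{\left(g,W \right)} = W g$
$a{\left(k,c \right)} = 2$ ($a{\left(k,c \right)} = \left(-2\right) \left(-1\right) = 2$)
$\left(-3 + B{\left(-4,2 \right)} \left(-4\right)\right) 50 + a{\left(-5,x{\left(5 \right)} + 1 \left(-5\right) \right)} = \left(-3 + 2 \left(-4\right) \left(-4\right)\right) 50 + 2 = \left(-3 - -32\right) 50 + 2 = \left(-3 + 32\right) 50 + 2 = 29 \cdot 50 + 2 = 1450 + 2 = 1452$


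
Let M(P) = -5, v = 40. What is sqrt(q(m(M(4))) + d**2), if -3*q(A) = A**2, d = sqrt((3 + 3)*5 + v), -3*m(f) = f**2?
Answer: sqrt(3795)/9 ≈ 6.8448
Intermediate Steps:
m(f) = -f**2/3
d = sqrt(70) (d = sqrt((3 + 3)*5 + 40) = sqrt(6*5 + 40) = sqrt(30 + 40) = sqrt(70) ≈ 8.3666)
q(A) = -A**2/3
sqrt(q(m(M(4))) + d**2) = sqrt(-(-1/3*(-5)**2)**2/3 + (sqrt(70))**2) = sqrt(-(-1/3*25)**2/3 + 70) = sqrt(-(-25/3)**2/3 + 70) = sqrt(-1/3*625/9 + 70) = sqrt(-625/27 + 70) = sqrt(1265/27) = sqrt(3795)/9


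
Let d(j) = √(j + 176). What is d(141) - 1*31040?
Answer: -31040 + √317 ≈ -31022.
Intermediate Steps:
d(j) = √(176 + j)
d(141) - 1*31040 = √(176 + 141) - 1*31040 = √317 - 31040 = -31040 + √317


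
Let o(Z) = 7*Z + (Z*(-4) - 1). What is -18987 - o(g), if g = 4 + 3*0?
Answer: -18998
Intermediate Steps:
g = 4 (g = 4 + 0 = 4)
o(Z) = -1 + 3*Z (o(Z) = 7*Z + (-4*Z - 1) = 7*Z + (-1 - 4*Z) = -1 + 3*Z)
-18987 - o(g) = -18987 - (-1 + 3*4) = -18987 - (-1 + 12) = -18987 - 1*11 = -18987 - 11 = -18998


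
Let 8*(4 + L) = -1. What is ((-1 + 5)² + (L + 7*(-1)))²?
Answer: 1521/64 ≈ 23.766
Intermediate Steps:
L = -33/8 (L = -4 + (⅛)*(-1) = -4 - ⅛ = -33/8 ≈ -4.1250)
((-1 + 5)² + (L + 7*(-1)))² = ((-1 + 5)² + (-33/8 + 7*(-1)))² = (4² + (-33/8 - 7))² = (16 - 89/8)² = (39/8)² = 1521/64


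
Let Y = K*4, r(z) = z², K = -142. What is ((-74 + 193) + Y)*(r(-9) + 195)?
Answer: -123924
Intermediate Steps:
Y = -568 (Y = -142*4 = -568)
((-74 + 193) + Y)*(r(-9) + 195) = ((-74 + 193) - 568)*((-9)² + 195) = (119 - 568)*(81 + 195) = -449*276 = -123924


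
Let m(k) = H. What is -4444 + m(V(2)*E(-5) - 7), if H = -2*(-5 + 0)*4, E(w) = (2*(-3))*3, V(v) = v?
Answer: -4404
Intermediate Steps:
E(w) = -18 (E(w) = -6*3 = -18)
H = 40 (H = -2*(-5)*4 = 10*4 = 40)
m(k) = 40
-4444 + m(V(2)*E(-5) - 7) = -4444 + 40 = -4404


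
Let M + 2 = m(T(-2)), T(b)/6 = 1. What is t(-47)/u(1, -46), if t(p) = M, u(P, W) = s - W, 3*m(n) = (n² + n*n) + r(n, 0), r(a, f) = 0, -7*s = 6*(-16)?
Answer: 7/19 ≈ 0.36842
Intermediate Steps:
s = 96/7 (s = -6*(-16)/7 = -⅐*(-96) = 96/7 ≈ 13.714)
T(b) = 6 (T(b) = 6*1 = 6)
m(n) = 2*n²/3 (m(n) = ((n² + n*n) + 0)/3 = ((n² + n²) + 0)/3 = (2*n² + 0)/3 = (2*n²)/3 = 2*n²/3)
u(P, W) = 96/7 - W
M = 22 (M = -2 + (⅔)*6² = -2 + (⅔)*36 = -2 + 24 = 22)
t(p) = 22
t(-47)/u(1, -46) = 22/(96/7 - 1*(-46)) = 22/(96/7 + 46) = 22/(418/7) = 22*(7/418) = 7/19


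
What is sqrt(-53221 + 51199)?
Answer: I*sqrt(2022) ≈ 44.967*I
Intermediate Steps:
sqrt(-53221 + 51199) = sqrt(-2022) = I*sqrt(2022)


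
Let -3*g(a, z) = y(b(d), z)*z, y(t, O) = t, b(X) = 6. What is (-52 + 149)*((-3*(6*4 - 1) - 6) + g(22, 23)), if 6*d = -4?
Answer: -11737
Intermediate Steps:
d = -⅔ (d = (⅙)*(-4) = -⅔ ≈ -0.66667)
g(a, z) = -2*z
(-52 + 149)*((-3*(6*4 - 1) - 6) + g(22, 23)) = (-52 + 149)*((-3*(6*4 - 1) - 6) - 2*23) = 97*((-3*(24 - 1) - 6) - 46) = 97*((-3*23 - 6) - 46) = 97*((-69 - 6) - 46) = 97*(-75 - 46) = 97*(-121) = -11737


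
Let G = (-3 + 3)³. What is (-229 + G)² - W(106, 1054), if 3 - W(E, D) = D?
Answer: 53492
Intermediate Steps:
G = 0 (G = 0³ = 0)
W(E, D) = 3 - D
(-229 + G)² - W(106, 1054) = (-229 + 0)² - (3 - 1*1054) = (-229)² - (3 - 1054) = 52441 - 1*(-1051) = 52441 + 1051 = 53492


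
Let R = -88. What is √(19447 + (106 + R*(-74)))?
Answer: √26065 ≈ 161.45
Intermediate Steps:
√(19447 + (106 + R*(-74))) = √(19447 + (106 - 88*(-74))) = √(19447 + (106 + 6512)) = √(19447 + 6618) = √26065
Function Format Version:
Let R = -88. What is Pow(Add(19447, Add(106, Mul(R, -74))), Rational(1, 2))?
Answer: Pow(26065, Rational(1, 2)) ≈ 161.45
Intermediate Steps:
Pow(Add(19447, Add(106, Mul(R, -74))), Rational(1, 2)) = Pow(Add(19447, Add(106, Mul(-88, -74))), Rational(1, 2)) = Pow(Add(19447, Add(106, 6512)), Rational(1, 2)) = Pow(Add(19447, 6618), Rational(1, 2)) = Pow(26065, Rational(1, 2))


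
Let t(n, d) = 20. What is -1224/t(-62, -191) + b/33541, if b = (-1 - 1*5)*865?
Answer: -10289496/167705 ≈ -61.355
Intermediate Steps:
b = -5190 (b = (-1 - 5)*865 = -6*865 = -5190)
-1224/t(-62, -191) + b/33541 = -1224/20 - 5190/33541 = -1224*1/20 - 5190*1/33541 = -306/5 - 5190/33541 = -10289496/167705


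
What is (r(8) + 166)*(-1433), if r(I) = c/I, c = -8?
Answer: -236445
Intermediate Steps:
r(I) = -8/I
(r(8) + 166)*(-1433) = (-8/8 + 166)*(-1433) = (-8*1/8 + 166)*(-1433) = (-1 + 166)*(-1433) = 165*(-1433) = -236445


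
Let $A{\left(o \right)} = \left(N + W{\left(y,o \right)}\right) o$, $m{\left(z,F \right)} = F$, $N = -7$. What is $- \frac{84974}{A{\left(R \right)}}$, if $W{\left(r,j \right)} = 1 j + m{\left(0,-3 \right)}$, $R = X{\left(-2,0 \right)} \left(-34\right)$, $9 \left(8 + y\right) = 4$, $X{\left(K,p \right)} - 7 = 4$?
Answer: $- \frac{42487}{71808} \approx -0.59167$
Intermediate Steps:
$X{\left(K,p \right)} = 11$ ($X{\left(K,p \right)} = 7 + 4 = 11$)
$y = - \frac{68}{9}$ ($y = -8 + \frac{1}{9} \cdot 4 = -8 + \frac{4}{9} = - \frac{68}{9} \approx -7.5556$)
$R = -374$ ($R = 11 \left(-34\right) = -374$)
$W{\left(r,j \right)} = -3 + j$ ($W{\left(r,j \right)} = 1 j - 3 = j - 3 = -3 + j$)
$A{\left(o \right)} = o \left(-10 + o\right)$ ($A{\left(o \right)} = \left(-7 + \left(-3 + o\right)\right) o = \left(-10 + o\right) o = o \left(-10 + o\right)$)
$- \frac{84974}{A{\left(R \right)}} = - \frac{84974}{\left(-374\right) \left(-10 - 374\right)} = - \frac{84974}{\left(-374\right) \left(-384\right)} = - \frac{84974}{143616} = \left(-84974\right) \frac{1}{143616} = - \frac{42487}{71808}$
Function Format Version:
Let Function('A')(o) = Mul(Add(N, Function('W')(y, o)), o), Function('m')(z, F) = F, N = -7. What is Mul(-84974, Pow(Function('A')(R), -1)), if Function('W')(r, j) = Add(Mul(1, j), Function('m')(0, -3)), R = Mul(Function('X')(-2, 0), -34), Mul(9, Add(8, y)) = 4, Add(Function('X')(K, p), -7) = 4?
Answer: Rational(-42487, 71808) ≈ -0.59167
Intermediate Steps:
Function('X')(K, p) = 11 (Function('X')(K, p) = Add(7, 4) = 11)
y = Rational(-68, 9) (y = Add(-8, Mul(Rational(1, 9), 4)) = Add(-8, Rational(4, 9)) = Rational(-68, 9) ≈ -7.5556)
R = -374 (R = Mul(11, -34) = -374)
Function('W')(r, j) = Add(-3, j) (Function('W')(r, j) = Add(Mul(1, j), -3) = Add(j, -3) = Add(-3, j))
Function('A')(o) = Mul(o, Add(-10, o)) (Function('A')(o) = Mul(Add(-7, Add(-3, o)), o) = Mul(Add(-10, o), o) = Mul(o, Add(-10, o)))
Mul(-84974, Pow(Function('A')(R), -1)) = Mul(-84974, Pow(Mul(-374, Add(-10, -374)), -1)) = Mul(-84974, Pow(Mul(-374, -384), -1)) = Mul(-84974, Pow(143616, -1)) = Mul(-84974, Rational(1, 143616)) = Rational(-42487, 71808)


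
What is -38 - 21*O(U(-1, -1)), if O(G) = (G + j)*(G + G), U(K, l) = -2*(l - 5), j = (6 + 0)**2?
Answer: -24230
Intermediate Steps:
j = 36 (j = 6**2 = 36)
U(K, l) = 10 - 2*l (U(K, l) = -2*(-5 + l) = 10 - 2*l)
O(G) = 2*G*(36 + G) (O(G) = (G + 36)*(G + G) = (36 + G)*(2*G) = 2*G*(36 + G))
-38 - 21*O(U(-1, -1)) = -38 - 42*(10 - 2*(-1))*(36 + (10 - 2*(-1))) = -38 - 42*(10 + 2)*(36 + (10 + 2)) = -38 - 42*12*(36 + 12) = -38 - 42*12*48 = -38 - 21*1152 = -38 - 24192 = -24230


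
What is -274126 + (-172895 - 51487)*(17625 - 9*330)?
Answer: -3288592336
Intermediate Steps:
-274126 + (-172895 - 51487)*(17625 - 9*330) = -274126 - 224382*(17625 - 2970) = -274126 - 224382*14655 = -274126 - 3288318210 = -3288592336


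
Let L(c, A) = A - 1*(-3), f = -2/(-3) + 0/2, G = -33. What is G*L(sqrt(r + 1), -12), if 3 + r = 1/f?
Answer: 297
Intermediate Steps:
f = 2/3 (f = -2*(-1/3) + 0*(1/2) = 2/3 + 0 = 2/3 ≈ 0.66667)
r = -3/2 (r = -3 + 1/(2/3) = -3 + 3/2 = -3/2 ≈ -1.5000)
L(c, A) = 3 + A (L(c, A) = A + 3 = 3 + A)
G*L(sqrt(r + 1), -12) = -33*(3 - 12) = -33*(-9) = 297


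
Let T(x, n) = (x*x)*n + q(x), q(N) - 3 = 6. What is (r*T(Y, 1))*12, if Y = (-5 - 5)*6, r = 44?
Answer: 1905552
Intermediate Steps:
q(N) = 9 (q(N) = 3 + 6 = 9)
Y = -60 (Y = -10*6 = -60)
T(x, n) = 9 + n*x**2 (T(x, n) = (x*x)*n + 9 = x**2*n + 9 = n*x**2 + 9 = 9 + n*x**2)
(r*T(Y, 1))*12 = (44*(9 + 1*(-60)**2))*12 = (44*(9 + 1*3600))*12 = (44*(9 + 3600))*12 = (44*3609)*12 = 158796*12 = 1905552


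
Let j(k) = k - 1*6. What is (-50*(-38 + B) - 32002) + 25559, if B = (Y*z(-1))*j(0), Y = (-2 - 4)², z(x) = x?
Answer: -15343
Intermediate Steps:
Y = 36 (Y = (-6)² = 36)
j(k) = -6 + k (j(k) = k - 6 = -6 + k)
B = 216 (B = (36*(-1))*(-6 + 0) = -36*(-6) = 216)
(-50*(-38 + B) - 32002) + 25559 = (-50*(-38 + 216) - 32002) + 25559 = (-50*178 - 32002) + 25559 = (-8900 - 32002) + 25559 = -40902 + 25559 = -15343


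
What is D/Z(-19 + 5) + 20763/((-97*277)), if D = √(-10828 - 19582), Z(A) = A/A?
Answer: -20763/26869 + I*√30410 ≈ -0.77275 + 174.38*I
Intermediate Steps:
Z(A) = 1
D = I*√30410 (D = √(-30410) = I*√30410 ≈ 174.38*I)
D/Z(-19 + 5) + 20763/((-97*277)) = (I*√30410)/1 + 20763/((-97*277)) = (I*√30410)*1 + 20763/(-26869) = I*√30410 + 20763*(-1/26869) = I*√30410 - 20763/26869 = -20763/26869 + I*√30410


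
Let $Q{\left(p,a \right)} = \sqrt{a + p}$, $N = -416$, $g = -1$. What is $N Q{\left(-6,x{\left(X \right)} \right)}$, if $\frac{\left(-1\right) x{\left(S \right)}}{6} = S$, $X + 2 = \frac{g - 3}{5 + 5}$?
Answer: $- \frac{416 \sqrt{210}}{5} \approx -1205.7$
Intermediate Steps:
$X = - \frac{12}{5}$ ($X = -2 + \frac{-1 - 3}{5 + 5} = -2 - \frac{4}{10} = -2 - \frac{2}{5} = - \frac{12}{5} \approx -2.4$)
$x{\left(S \right)} = - 6 S$
$N Q{\left(-6,x{\left(X \right)} \right)} = - 416 \sqrt{\left(-6\right) \left(- \frac{12}{5}\right) - 6} = - 416 \sqrt{\frac{72}{5} - 6} = - 416 \sqrt{\frac{42}{5}} = - 416 \frac{\sqrt{210}}{5} = - \frac{416 \sqrt{210}}{5}$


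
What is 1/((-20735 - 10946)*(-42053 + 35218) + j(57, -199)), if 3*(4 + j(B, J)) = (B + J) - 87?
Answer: 3/649618664 ≈ 4.6181e-9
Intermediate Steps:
j(B, J) = -33 + B/3 + J/3 (j(B, J) = -4 + ((B + J) - 87)/3 = -4 + (-87 + B + J)/3 = -4 + (-29 + B/3 + J/3) = -33 + B/3 + J/3)
1/((-20735 - 10946)*(-42053 + 35218) + j(57, -199)) = 1/((-20735 - 10946)*(-42053 + 35218) + (-33 + (⅓)*57 + (⅓)*(-199))) = 1/(-31681*(-6835) + (-33 + 19 - 199/3)) = 1/(216539635 - 241/3) = 1/(649618664/3) = 3/649618664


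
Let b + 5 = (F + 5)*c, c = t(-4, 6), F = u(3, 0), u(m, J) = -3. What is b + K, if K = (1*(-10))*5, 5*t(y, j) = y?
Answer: -283/5 ≈ -56.600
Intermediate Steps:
t(y, j) = y/5
F = -3
c = -4/5 (c = (1/5)*(-4) = -4/5 ≈ -0.80000)
b = -33/5 (b = -5 + (-3 + 5)*(-4/5) = -5 + 2*(-4/5) = -5 - 8/5 = -33/5 ≈ -6.6000)
K = -50 (K = -10*5 = -50)
b + K = -33/5 - 50 = -283/5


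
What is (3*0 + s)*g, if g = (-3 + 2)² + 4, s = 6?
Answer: 30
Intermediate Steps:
g = 5 (g = (-1)² + 4 = 1 + 4 = 5)
(3*0 + s)*g = (3*0 + 6)*5 = (0 + 6)*5 = 6*5 = 30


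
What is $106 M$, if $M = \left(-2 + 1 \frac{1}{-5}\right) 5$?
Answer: $-1166$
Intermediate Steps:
$M = -11$ ($M = \left(-2 + 1 \left(- \frac{1}{5}\right)\right) 5 = \left(-2 - \frac{1}{5}\right) 5 = \left(- \frac{11}{5}\right) 5 = -11$)
$106 M = 106 \left(-11\right) = -1166$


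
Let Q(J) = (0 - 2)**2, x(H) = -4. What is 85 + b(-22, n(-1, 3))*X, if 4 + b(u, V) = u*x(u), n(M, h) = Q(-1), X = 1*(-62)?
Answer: -5123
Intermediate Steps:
X = -62
Q(J) = 4 (Q(J) = (-2)**2 = 4)
n(M, h) = 4
b(u, V) = -4 - 4*u (b(u, V) = -4 + u*(-4) = -4 - 4*u)
85 + b(-22, n(-1, 3))*X = 85 + (-4 - 4*(-22))*(-62) = 85 + (-4 + 88)*(-62) = 85 + 84*(-62) = 85 - 5208 = -5123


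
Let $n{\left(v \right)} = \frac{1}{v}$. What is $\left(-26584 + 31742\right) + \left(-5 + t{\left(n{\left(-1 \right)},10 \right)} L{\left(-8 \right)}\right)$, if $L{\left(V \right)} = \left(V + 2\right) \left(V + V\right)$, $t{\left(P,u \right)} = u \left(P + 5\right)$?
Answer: $8993$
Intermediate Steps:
$t{\left(P,u \right)} = u \left(5 + P\right)$
$L{\left(V \right)} = 2 V \left(2 + V\right)$ ($L{\left(V \right)} = \left(2 + V\right) 2 V = 2 V \left(2 + V\right)$)
$\left(-26584 + 31742\right) + \left(-5 + t{\left(n{\left(-1 \right)},10 \right)} L{\left(-8 \right)}\right) = \left(-26584 + 31742\right) - \left(5 - 10 \left(5 + \frac{1}{-1}\right) 2 \left(-8\right) \left(2 - 8\right)\right) = 5158 - \left(5 - 10 \left(5 - 1\right) 2 \left(-8\right) \left(-6\right)\right) = 5158 - \left(5 - 10 \cdot 4 \cdot 96\right) = 5158 + \left(-5 + 40 \cdot 96\right) = 5158 + \left(-5 + 3840\right) = 5158 + 3835 = 8993$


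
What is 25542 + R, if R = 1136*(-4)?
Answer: 20998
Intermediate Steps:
R = -4544
25542 + R = 25542 - 4544 = 20998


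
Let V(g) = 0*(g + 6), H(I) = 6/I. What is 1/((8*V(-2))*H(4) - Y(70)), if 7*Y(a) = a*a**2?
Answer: -1/49000 ≈ -2.0408e-5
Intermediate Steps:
Y(a) = a**3/7 (Y(a) = (a*a**2)/7 = a**3/7)
V(g) = 0 (V(g) = 0*(6 + g) = 0)
1/((8*V(-2))*H(4) - Y(70)) = 1/((8*0)*(6/4) - 70**3/7) = 1/(0*(6*(1/4)) - 343000/7) = 1/(0*(3/2) - 1*49000) = 1/(0 - 49000) = 1/(-49000) = -1/49000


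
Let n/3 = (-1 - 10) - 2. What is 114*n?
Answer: -4446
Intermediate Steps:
n = -39 (n = 3*((-1 - 10) - 2) = 3*(-11 - 2) = 3*(-13) = -39)
114*n = 114*(-39) = -4446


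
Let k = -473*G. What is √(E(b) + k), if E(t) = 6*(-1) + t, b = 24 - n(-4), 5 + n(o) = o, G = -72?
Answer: 3*√3787 ≈ 184.62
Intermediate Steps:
k = 34056 (k = -473*(-72) = 34056)
n(o) = -5 + o
b = 33 (b = 24 - (-5 - 4) = 24 - 1*(-9) = 24 + 9 = 33)
E(t) = -6 + t
√(E(b) + k) = √((-6 + 33) + 34056) = √(27 + 34056) = √34083 = 3*√3787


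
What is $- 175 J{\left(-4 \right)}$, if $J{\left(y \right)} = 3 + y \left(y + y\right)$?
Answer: $-6125$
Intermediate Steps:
$J{\left(y \right)} = 3 + 2 y^{2}$ ($J{\left(y \right)} = 3 + y 2 y = 3 + 2 y^{2}$)
$- 175 J{\left(-4 \right)} = - 175 \left(3 + 2 \left(-4\right)^{2}\right) = - 175 \left(3 + 2 \cdot 16\right) = - 175 \left(3 + 32\right) = \left(-175\right) 35 = -6125$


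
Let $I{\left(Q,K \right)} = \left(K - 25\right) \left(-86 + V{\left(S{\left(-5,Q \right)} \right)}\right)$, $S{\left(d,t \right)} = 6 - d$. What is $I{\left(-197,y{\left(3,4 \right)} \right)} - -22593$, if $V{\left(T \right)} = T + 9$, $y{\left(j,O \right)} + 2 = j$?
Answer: $24177$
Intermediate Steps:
$y{\left(j,O \right)} = -2 + j$
$V{\left(T \right)} = 9 + T$
$I{\left(Q,K \right)} = 1650 - 66 K$ ($I{\left(Q,K \right)} = \left(K - 25\right) \left(-86 + \left(9 + \left(6 - -5\right)\right)\right) = \left(-25 + K\right) \left(-86 + \left(9 + \left(6 + 5\right)\right)\right) = \left(-25 + K\right) \left(-86 + \left(9 + 11\right)\right) = \left(-25 + K\right) \left(-86 + 20\right) = \left(-25 + K\right) \left(-66\right) = 1650 - 66 K$)
$I{\left(-197,y{\left(3,4 \right)} \right)} - -22593 = \left(1650 - 66 \left(-2 + 3\right)\right) - -22593 = \left(1650 - 66\right) + 22593 = 1584 + 22593 = 24177$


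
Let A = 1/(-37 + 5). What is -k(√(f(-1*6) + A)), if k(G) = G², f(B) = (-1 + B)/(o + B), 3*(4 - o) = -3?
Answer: -223/32 ≈ -6.9688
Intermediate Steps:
o = 5 (o = 4 - ⅓*(-3) = 4 + 1 = 5)
A = -1/32 (A = 1/(-32) = -1/32 ≈ -0.031250)
f(B) = (-1 + B)/(5 + B)
-k(√(f(-1*6) + A)) = -(√((-1 - 1*6)/(5 - 1*6) - 1/32))² = -(√((-1 - 6)/(5 - 6) - 1/32))² = -(√(-7/(-1) - 1/32))² = -(√(-1*(-7) - 1/32))² = -(√(7 - 1/32))² = -(√(223/32))² = -(√446/8)² = -1*223/32 = -223/32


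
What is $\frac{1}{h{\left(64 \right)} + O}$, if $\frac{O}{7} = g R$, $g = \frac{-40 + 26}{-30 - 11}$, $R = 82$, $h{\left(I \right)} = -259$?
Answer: $- \frac{1}{63} \approx -0.015873$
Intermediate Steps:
$g = \frac{14}{41}$ ($g = - \frac{14}{-41} = \left(-14\right) \left(- \frac{1}{41}\right) = \frac{14}{41} \approx 0.34146$)
$O = 196$ ($O = 7 \cdot \frac{14}{41} \cdot 82 = 7 \cdot 28 = 196$)
$\frac{1}{h{\left(64 \right)} + O} = \frac{1}{-259 + 196} = \frac{1}{-63} = - \frac{1}{63}$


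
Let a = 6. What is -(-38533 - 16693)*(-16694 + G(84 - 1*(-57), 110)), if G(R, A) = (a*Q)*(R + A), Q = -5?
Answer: -1337794624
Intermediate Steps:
G(R, A) = -30*A - 30*R (G(R, A) = (6*(-5))*(R + A) = -30*(A + R) = -30*A - 30*R)
-(-38533 - 16693)*(-16694 + G(84 - 1*(-57), 110)) = -(-38533 - 16693)*(-16694 + (-30*110 - 30*(84 - 1*(-57)))) = -(-55226)*(-16694 + (-3300 - 30*(84 + 57))) = -(-55226)*(-16694 + (-3300 - 30*141)) = -(-55226)*(-16694 + (-3300 - 4230)) = -(-55226)*(-16694 - 7530) = -(-55226)*(-24224) = -1*1337794624 = -1337794624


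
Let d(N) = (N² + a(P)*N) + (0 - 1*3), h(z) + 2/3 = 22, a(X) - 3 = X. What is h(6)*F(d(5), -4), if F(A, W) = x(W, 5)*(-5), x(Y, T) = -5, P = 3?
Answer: 1600/3 ≈ 533.33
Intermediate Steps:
a(X) = 3 + X
h(z) = 64/3 (h(z) = -⅔ + 22 = 64/3)
d(N) = -3 + N² + 6*N (d(N) = (N² + (3 + 3)*N) + (0 - 1*3) = (N² + 6*N) + (0 - 3) = (N² + 6*N) - 3 = -3 + N² + 6*N)
F(A, W) = 25 (F(A, W) = -5*(-5) = 25)
h(6)*F(d(5), -4) = (64/3)*25 = 1600/3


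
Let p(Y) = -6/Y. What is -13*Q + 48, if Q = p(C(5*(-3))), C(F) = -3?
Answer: 22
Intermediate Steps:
Q = 2 (Q = -6/(-3) = -6*(-⅓) = 2)
-13*Q + 48 = -13*2 + 48 = -26 + 48 = 22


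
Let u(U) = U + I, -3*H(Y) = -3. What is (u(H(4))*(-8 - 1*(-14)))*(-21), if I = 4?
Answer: -630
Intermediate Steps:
H(Y) = 1 (H(Y) = -⅓*(-3) = 1)
u(U) = 4 + U (u(U) = U + 4 = 4 + U)
(u(H(4))*(-8 - 1*(-14)))*(-21) = ((4 + 1)*(-8 - 1*(-14)))*(-21) = (5*(-8 + 14))*(-21) = (5*6)*(-21) = 30*(-21) = -630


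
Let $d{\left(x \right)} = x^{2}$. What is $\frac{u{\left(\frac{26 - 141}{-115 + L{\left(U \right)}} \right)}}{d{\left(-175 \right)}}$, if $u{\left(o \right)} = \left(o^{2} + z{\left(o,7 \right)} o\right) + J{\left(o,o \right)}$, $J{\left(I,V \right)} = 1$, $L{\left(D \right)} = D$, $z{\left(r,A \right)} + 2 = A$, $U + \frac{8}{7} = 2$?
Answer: $\frac{4502401}{19551030625} \approx 0.00023029$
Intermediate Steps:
$U = \frac{6}{7}$ ($U = - \frac{8}{7} + 2 = \frac{6}{7} \approx 0.85714$)
$z{\left(r,A \right)} = -2 + A$
$u{\left(o \right)} = 1 + o^{2} + 5 o$ ($u{\left(o \right)} = \left(o^{2} + \left(-2 + 7\right) o\right) + 1 = \left(o^{2} + 5 o\right) + 1 = 1 + o^{2} + 5 o$)
$\frac{u{\left(\frac{26 - 141}{-115 + L{\left(U \right)}} \right)}}{d{\left(-175 \right)}} = \frac{1 + \left(\frac{26 - 141}{-115 + \frac{6}{7}}\right)^{2} + 5 \frac{26 - 141}{-115 + \frac{6}{7}}}{\left(-175\right)^{2}} = \frac{1 + \left(- \frac{115}{- \frac{799}{7}}\right)^{2} + 5 \left(- \frac{115}{- \frac{799}{7}}\right)}{30625} = \left(1 + \left(\left(-115\right) \left(- \frac{7}{799}\right)\right)^{2} + 5 \left(\left(-115\right) \left(- \frac{7}{799}\right)\right)\right) \frac{1}{30625} = \left(1 + \left(\frac{805}{799}\right)^{2} + 5 \cdot \frac{805}{799}\right) \frac{1}{30625} = \left(1 + \frac{648025}{638401} + \frac{4025}{799}\right) \frac{1}{30625} = \frac{4502401}{638401} \cdot \frac{1}{30625} = \frac{4502401}{19551030625}$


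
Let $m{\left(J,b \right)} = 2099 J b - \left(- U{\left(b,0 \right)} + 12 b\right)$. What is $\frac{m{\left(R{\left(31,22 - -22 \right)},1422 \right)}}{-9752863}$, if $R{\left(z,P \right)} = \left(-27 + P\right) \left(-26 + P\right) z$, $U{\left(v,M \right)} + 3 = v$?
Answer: $- \frac{28313588463}{9752863} \approx -2903.1$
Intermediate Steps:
$U{\left(v,M \right)} = -3 + v$
$R{\left(z,P \right)} = z \left(-27 + P\right) \left(-26 + P\right)$
$m{\left(J,b \right)} = -3 - 11 b + 2099 J b$ ($m{\left(J,b \right)} = 2099 J b - \left(3 + 11 b\right) = -3 - 11 b + 2099 J b$)
$\frac{m{\left(R{\left(31,22 - -22 \right)},1422 \right)}}{-9752863} = \frac{-3 - 15642 + 2099 \cdot 31 \left(702 + \left(22 - -22\right)^{2} - 53 \left(22 - -22\right)\right) 1422}{-9752863} = \left(-3 - 15642 + 2099 \cdot 31 \left(702 + \left(22 + 22\right)^{2} - 53 \left(22 + 22\right)\right) 1422\right) \left(- \frac{1}{9752863}\right) = \left(-3 - 15642 + 2099 \cdot 31 \left(702 + 44^{2} - 2332\right) 1422\right) \left(- \frac{1}{9752863}\right) = \left(-3 - 15642 + 2099 \cdot 31 \left(702 + 1936 - 2332\right) 1422\right) \left(- \frac{1}{9752863}\right) = \left(-3 - 15642 + 2099 \cdot 31 \cdot 306 \cdot 1422\right) \left(- \frac{1}{9752863}\right) = \left(-3 - 15642 + 2099 \cdot 9486 \cdot 1422\right) \left(- \frac{1}{9752863}\right) = \left(-3 - 15642 + 28313604108\right) \left(- \frac{1}{9752863}\right) = 28313588463 \left(- \frac{1}{9752863}\right) = - \frac{28313588463}{9752863}$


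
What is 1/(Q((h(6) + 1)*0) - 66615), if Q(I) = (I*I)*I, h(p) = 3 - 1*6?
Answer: -1/66615 ≈ -1.5012e-5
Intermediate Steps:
h(p) = -3 (h(p) = 3 - 6 = -3)
Q(I) = I**3 (Q(I) = I**2*I = I**3)
1/(Q((h(6) + 1)*0) - 66615) = 1/(((-3 + 1)*0)**3 - 66615) = 1/((-2*0)**3 - 66615) = 1/(0**3 - 66615) = 1/(0 - 66615) = 1/(-66615) = -1/66615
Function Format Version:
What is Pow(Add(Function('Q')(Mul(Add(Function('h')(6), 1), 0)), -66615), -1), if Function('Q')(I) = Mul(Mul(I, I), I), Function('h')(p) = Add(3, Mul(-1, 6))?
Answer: Rational(-1, 66615) ≈ -1.5012e-5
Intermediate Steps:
Function('h')(p) = -3 (Function('h')(p) = Add(3, -6) = -3)
Function('Q')(I) = Pow(I, 3) (Function('Q')(I) = Mul(Pow(I, 2), I) = Pow(I, 3))
Pow(Add(Function('Q')(Mul(Add(Function('h')(6), 1), 0)), -66615), -1) = Pow(Add(Pow(Mul(Add(-3, 1), 0), 3), -66615), -1) = Pow(Add(Pow(Mul(-2, 0), 3), -66615), -1) = Pow(Add(Pow(0, 3), -66615), -1) = Pow(Add(0, -66615), -1) = Pow(-66615, -1) = Rational(-1, 66615)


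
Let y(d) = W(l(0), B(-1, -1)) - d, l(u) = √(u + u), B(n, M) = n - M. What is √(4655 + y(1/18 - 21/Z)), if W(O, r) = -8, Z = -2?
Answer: 16*√163/3 ≈ 68.091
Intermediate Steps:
l(u) = √2*√u (l(u) = √(2*u) = √2*√u)
y(d) = -8 - d
√(4655 + y(1/18 - 21/Z)) = √(4655 + (-8 - (1/18 - 21/(-2)))) = √(4655 + (-8 - (1*(1/18) - 21*(-½)))) = √(4655 + (-8 - (1/18 + 21/2))) = √(4655 + (-8 - 1*95/9)) = √(4655 + (-8 - 95/9)) = √(4655 - 167/9) = √(41728/9) = 16*√163/3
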